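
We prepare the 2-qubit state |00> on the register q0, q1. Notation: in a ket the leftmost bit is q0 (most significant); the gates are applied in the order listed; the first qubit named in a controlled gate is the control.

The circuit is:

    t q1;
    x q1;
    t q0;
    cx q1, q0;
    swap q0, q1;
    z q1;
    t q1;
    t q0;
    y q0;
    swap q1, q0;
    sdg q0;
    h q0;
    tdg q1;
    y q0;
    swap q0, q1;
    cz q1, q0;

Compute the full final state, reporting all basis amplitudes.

After the circuit, the state carries amplitude -sqrt(2)/2 on |00>, -sqrt(2)/2 on |01>, 0 on |10>, 0 on |11>.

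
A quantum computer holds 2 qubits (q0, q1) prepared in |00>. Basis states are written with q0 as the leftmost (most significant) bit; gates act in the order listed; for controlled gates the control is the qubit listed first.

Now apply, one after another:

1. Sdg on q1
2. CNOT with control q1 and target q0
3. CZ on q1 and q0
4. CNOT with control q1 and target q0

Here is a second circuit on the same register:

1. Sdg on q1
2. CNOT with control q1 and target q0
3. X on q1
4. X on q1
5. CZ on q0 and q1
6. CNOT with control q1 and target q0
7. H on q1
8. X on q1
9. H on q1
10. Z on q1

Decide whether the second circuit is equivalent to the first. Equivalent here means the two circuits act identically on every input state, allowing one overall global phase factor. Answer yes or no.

Yes: on every input state the two circuits agree up to one overall phase factor.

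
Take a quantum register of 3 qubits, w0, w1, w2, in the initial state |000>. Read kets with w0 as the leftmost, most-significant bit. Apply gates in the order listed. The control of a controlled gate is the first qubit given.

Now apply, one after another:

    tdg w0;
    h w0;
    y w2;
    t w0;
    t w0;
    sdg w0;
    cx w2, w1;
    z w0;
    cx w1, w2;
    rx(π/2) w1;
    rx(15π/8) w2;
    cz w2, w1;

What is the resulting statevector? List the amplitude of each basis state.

After the circuit, the state carries amplitude -cos(pi/16)/2 on |000>, -I*sin(pi/16)/2 on |001>, -I*cos(pi/16)/2 on |010>, -sin(pi/16)/2 on |011>, cos(pi/16)/2 on |100>, I*sin(pi/16)/2 on |101>, I*cos(pi/16)/2 on |110>, sin(pi/16)/2 on |111>.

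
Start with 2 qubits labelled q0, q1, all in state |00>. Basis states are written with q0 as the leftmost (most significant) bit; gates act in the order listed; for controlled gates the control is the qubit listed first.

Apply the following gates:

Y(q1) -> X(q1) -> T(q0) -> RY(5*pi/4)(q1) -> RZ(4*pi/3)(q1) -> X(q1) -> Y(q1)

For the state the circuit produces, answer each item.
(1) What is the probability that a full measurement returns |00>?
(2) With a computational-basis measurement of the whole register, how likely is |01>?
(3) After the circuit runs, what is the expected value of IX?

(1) The probability of measuring |00> is 1/2 - sqrt(2)/4.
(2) The probability of measuring |01> is sqrt(2)/4 + 1/2.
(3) The observable IX averages to -sqrt(2)/4.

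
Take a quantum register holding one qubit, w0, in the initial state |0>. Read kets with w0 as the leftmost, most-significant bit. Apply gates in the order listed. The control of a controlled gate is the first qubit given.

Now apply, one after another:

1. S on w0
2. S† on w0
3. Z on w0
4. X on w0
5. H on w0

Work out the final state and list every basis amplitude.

After the circuit, the state carries amplitude sqrt(2)/2 on |0>, -sqrt(2)/2 on |1>.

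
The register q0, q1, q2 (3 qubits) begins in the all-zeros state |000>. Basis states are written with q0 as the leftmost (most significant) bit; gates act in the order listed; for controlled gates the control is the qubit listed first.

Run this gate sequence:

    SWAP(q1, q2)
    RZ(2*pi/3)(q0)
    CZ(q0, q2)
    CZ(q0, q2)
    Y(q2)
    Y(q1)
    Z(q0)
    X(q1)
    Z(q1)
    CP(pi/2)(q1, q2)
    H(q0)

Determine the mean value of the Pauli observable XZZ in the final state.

The observable XZZ averages to -1.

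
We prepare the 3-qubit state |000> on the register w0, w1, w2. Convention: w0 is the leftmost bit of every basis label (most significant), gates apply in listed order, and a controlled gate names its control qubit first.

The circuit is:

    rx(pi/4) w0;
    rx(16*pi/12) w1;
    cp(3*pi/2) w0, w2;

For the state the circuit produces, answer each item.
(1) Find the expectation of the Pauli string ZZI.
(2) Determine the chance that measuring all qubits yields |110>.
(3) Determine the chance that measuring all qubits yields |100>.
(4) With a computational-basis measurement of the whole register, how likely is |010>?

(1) In the final state, ZZI has expectation -sqrt(2)/4.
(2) A full measurement returns |110> with probability 3/8 - 3*sqrt(2)/16.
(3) The probability of measuring |100> is 1/8 - sqrt(2)/16.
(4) The probability of measuring |010> is 3*sqrt(2)/16 + 3/8.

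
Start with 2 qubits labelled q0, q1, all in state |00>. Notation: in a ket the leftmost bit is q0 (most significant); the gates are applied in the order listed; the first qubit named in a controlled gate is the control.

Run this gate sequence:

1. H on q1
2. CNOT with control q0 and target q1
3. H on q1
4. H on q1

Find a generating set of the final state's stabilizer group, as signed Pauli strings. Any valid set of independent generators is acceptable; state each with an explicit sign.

The final state is stabilized by the group generated by +IX, +ZI; other independent generating sets are equally valid.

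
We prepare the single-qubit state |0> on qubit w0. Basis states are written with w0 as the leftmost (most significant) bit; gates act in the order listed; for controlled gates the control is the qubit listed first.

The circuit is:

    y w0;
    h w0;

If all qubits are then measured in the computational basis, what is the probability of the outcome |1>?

The probability of measuring |1> is 1/2.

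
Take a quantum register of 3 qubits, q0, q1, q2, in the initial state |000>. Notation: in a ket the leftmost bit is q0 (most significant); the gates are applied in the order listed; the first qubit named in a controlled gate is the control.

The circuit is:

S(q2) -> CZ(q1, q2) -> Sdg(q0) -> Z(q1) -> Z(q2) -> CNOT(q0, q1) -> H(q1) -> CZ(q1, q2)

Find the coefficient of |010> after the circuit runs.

|010> carries amplitude sqrt(2)/2 in the final state.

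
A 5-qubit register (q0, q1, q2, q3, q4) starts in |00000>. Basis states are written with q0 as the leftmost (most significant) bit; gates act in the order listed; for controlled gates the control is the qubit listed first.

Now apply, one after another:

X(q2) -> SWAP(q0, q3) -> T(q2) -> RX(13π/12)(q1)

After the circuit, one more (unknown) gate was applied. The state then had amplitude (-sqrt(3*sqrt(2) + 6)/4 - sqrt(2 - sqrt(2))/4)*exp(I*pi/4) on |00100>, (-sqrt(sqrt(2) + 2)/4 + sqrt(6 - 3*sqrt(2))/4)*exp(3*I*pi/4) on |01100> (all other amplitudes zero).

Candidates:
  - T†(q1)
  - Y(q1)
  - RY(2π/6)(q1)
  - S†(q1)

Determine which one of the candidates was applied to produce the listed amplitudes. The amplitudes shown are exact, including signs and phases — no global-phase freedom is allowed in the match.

The unique candidate consistent with the amplitudes is Y(q1).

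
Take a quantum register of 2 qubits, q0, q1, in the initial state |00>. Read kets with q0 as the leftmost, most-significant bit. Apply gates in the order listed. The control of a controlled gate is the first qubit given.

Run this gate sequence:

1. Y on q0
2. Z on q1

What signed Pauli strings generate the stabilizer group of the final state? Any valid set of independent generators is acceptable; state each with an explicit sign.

One valid set of independent stabilizer generators is -ZI, +IZ (any independent generating set of the same group is equally correct).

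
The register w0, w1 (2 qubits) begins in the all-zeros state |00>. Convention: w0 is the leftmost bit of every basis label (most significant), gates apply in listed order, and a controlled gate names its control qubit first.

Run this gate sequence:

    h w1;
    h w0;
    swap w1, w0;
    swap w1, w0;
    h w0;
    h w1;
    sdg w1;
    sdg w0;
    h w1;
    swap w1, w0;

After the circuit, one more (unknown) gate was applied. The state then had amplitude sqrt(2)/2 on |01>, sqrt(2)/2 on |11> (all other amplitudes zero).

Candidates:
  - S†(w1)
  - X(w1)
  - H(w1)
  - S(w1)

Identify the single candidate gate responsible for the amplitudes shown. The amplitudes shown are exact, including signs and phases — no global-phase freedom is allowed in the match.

The applied gate was X(w1). Key observation: gates 1-6 undo each other exactly, leaving only the rest of the circuit to track.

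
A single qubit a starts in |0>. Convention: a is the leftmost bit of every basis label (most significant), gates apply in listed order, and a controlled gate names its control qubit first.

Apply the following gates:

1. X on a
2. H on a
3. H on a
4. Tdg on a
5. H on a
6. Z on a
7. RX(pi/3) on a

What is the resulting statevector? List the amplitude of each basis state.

The final amplitudes are (-sqrt(6) + sqrt(2)*I)*exp(3*I*pi/4)/4 on |0>, (-sqrt(6) + sqrt(2)*I)*exp(3*I*pi/4)/4 on |1>.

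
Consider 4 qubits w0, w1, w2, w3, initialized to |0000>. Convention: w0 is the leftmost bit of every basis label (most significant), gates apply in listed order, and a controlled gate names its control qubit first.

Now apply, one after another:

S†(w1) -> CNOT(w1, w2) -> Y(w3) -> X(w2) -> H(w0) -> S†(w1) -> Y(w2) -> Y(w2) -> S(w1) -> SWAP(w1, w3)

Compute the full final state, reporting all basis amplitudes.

After the circuit, the state carries amplitude sqrt(2)*I/2 on |0110>, sqrt(2)*I/2 on |1110>, and 0 on every other basis state. Key observation: gates 6-9 undo each other exactly, leaving only the rest of the circuit to track.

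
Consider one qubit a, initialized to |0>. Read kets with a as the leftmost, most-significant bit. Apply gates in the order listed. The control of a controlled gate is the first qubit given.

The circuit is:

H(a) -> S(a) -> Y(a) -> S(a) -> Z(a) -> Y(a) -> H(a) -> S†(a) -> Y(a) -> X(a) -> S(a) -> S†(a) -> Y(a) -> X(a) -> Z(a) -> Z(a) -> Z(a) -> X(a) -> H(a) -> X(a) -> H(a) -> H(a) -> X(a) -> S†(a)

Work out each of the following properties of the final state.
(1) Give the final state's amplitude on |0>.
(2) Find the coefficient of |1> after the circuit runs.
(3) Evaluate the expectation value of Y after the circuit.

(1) |0> carries amplitude -sqrt(2)/2 in the final state.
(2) The amplitude on |1> is sqrt(2)*I/2.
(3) The observable Y averages to -1.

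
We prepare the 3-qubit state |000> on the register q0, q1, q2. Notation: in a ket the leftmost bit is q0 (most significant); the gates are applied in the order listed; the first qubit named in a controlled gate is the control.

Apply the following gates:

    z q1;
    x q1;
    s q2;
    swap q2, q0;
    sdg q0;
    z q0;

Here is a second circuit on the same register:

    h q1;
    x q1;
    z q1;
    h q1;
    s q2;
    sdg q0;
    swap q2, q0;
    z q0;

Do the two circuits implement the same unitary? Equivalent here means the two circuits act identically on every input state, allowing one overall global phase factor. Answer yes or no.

No — the two circuits implement different unitaries, even allowing a global phase.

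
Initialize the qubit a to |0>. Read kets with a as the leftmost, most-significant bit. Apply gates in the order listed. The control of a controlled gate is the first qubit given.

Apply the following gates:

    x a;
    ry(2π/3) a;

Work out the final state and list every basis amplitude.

After the circuit, the state carries amplitude -sqrt(3)/2 on |0>, 1/2 on |1>.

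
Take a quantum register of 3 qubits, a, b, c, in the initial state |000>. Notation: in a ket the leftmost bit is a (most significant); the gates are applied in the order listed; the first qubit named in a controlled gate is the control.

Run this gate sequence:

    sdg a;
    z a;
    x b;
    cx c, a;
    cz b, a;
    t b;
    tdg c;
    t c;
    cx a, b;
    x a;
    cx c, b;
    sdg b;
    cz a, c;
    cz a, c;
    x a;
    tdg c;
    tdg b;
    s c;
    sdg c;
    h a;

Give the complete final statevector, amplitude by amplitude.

After the circuit, the state carries amplitude -sqrt(2)*I/2 on |010>, -sqrt(2)*I/2 on |110>, and 0 on every other basis state.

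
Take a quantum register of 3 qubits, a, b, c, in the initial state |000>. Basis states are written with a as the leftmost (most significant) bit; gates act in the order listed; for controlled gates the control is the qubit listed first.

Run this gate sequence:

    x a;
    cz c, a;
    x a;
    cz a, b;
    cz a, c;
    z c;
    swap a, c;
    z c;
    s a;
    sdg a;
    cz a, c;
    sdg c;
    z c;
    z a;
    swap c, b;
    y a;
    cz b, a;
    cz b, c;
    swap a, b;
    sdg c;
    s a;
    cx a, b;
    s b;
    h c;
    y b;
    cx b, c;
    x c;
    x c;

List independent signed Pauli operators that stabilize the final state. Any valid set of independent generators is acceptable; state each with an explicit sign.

One valid set of independent stabilizer generators is +IIX, +ZII, +IZI (any independent generating set of the same group is equally correct). Key observation: the block from step 9 through step 10 cancels to the identity and can be dropped.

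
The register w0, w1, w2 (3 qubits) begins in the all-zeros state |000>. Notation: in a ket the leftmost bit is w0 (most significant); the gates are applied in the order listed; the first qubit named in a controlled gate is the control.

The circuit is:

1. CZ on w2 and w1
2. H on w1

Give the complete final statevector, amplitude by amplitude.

The final amplitudes are sqrt(2)/2 on |000>, sqrt(2)/2 on |010>, and 0 on every other basis state.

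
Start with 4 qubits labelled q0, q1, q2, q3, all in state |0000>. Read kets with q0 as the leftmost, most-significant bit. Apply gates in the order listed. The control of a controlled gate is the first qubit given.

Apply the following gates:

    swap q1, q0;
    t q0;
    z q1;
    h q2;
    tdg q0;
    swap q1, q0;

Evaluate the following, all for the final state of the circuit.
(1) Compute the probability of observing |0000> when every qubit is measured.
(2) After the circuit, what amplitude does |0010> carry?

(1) The probability of measuring |0000> is 1/2.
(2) The final state's coefficient on |0010> equals sqrt(2)/2.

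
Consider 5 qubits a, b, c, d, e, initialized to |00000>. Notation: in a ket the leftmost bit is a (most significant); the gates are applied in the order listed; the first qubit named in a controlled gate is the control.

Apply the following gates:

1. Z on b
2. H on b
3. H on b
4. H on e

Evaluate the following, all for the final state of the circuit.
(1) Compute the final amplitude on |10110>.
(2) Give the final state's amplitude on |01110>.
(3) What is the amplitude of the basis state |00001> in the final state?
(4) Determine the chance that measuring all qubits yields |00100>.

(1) The final state's coefficient on |10110> equals 0. Key observation: steps 2-3 multiply out to the identity, so the circuit reduces to the remaining gates.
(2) The final state's coefficient on |01110> equals 0.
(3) The amplitude on |00001> is sqrt(2)/2.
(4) Outcome |00100> occurs with probability 0.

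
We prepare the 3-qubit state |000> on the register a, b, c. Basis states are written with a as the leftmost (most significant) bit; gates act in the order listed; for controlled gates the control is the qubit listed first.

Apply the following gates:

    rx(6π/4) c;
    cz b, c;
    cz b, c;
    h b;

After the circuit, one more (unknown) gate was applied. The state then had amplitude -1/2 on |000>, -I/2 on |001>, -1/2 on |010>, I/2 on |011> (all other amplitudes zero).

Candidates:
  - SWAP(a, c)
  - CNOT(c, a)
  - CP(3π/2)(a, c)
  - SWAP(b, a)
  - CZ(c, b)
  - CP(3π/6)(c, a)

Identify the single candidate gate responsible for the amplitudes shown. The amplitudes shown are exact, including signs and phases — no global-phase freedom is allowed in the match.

The unique candidate consistent with the amplitudes is CZ(c, b). Key observation: gates 2-3 undo each other exactly, leaving only the rest of the circuit to track.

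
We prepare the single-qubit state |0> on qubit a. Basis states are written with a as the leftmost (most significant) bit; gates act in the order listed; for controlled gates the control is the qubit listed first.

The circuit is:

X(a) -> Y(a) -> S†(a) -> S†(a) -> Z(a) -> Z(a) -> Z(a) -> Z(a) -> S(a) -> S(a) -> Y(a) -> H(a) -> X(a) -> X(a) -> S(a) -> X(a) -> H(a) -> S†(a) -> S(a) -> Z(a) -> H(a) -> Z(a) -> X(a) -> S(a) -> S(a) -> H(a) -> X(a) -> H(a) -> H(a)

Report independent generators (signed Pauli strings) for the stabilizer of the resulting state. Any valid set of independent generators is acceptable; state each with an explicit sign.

One valid set of independent stabilizer generators is +Y (any independent generating set of the same group is equally correct). Key observation: gates 3-10 undo each other exactly, leaving only the rest of the circuit to track.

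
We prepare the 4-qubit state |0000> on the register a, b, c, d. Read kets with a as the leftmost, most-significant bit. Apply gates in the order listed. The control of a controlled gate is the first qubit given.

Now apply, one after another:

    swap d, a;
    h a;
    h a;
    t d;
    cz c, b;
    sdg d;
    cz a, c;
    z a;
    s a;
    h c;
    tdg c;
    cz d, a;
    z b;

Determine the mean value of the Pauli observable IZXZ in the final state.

The observable IZXZ averages to sqrt(2)/2. Key observation: steps 2-3 multiply out to the identity, so the circuit reduces to the remaining gates.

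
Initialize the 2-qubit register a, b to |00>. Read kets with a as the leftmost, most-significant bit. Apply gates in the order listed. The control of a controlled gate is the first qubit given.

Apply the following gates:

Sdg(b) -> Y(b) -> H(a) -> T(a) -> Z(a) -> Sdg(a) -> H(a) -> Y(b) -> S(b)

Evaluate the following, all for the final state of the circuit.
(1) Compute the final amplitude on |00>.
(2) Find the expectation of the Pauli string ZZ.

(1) The amplitude on |00> is 1/2 + exp(3*I*pi/4)/2.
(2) In the final state, ZZ has expectation -sqrt(2)/2.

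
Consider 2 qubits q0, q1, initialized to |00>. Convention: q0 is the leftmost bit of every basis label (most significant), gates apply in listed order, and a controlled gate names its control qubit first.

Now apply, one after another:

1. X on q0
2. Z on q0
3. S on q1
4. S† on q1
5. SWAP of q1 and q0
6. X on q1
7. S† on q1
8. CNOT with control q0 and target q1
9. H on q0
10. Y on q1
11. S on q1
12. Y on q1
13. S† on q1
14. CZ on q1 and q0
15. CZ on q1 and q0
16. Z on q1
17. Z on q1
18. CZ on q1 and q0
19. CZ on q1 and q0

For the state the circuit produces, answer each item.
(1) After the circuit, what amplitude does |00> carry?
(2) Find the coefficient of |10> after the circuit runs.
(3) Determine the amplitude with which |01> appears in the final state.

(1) |00> carries amplitude -sqrt(2)*I/2 in the final state.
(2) The amplitude on |10> is -sqrt(2)*I/2.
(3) The final state's coefficient on |01> equals 0.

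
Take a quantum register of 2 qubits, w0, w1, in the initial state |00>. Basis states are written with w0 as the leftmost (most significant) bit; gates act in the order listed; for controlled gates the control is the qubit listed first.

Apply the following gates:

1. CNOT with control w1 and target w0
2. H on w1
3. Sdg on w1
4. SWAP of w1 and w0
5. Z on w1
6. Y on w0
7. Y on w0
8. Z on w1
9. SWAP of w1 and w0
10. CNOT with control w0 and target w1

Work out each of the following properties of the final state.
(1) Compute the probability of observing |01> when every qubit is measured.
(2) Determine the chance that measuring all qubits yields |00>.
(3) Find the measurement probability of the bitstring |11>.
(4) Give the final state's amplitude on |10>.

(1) A full measurement returns |01> with probability 1/2.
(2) The probability of measuring |00> is 1/2.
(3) Outcome |11> occurs with probability 0.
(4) |10> carries amplitude 0 in the final state.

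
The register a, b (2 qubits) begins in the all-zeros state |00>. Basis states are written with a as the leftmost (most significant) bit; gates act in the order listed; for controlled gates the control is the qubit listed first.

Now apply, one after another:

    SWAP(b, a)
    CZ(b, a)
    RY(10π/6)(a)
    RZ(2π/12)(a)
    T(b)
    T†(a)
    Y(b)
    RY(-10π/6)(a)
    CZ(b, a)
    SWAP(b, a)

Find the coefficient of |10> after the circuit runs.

|10> carries amplitude exp(I*pi/3)/4 + 3*exp(5*I*pi/12)/4 in the final state.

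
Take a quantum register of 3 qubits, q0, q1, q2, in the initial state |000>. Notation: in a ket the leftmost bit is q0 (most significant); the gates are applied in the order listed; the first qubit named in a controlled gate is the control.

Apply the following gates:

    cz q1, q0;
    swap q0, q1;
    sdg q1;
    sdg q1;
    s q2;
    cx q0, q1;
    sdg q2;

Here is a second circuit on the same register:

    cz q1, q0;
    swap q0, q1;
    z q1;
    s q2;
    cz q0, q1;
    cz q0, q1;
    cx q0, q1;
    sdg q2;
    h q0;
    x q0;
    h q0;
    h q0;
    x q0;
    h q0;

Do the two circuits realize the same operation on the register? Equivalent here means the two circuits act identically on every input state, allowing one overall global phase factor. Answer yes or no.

Yes, they are equivalent — the unitaries differ by at most a global phase.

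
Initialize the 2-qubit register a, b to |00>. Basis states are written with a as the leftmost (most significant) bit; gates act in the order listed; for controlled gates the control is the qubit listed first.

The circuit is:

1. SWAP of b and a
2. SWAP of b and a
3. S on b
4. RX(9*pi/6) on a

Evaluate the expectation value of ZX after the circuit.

The observable ZX averages to 0.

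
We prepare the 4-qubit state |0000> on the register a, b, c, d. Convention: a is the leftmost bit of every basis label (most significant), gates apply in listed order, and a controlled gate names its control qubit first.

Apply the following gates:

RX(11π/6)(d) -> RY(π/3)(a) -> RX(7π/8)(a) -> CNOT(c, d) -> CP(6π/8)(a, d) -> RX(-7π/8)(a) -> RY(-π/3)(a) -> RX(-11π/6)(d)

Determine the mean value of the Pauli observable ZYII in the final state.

In the final state, ZYII has expectation 0.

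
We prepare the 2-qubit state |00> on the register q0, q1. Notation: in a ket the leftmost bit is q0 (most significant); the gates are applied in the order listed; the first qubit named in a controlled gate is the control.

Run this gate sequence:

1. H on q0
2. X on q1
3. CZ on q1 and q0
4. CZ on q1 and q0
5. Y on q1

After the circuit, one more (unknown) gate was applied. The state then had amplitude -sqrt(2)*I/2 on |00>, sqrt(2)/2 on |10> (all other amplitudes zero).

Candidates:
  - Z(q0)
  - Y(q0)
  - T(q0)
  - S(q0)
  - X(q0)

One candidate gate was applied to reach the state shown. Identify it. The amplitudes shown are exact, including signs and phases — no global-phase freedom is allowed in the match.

It was S(q0) that produced the state shown. Key observation: the block from step 3 through step 4 cancels to the identity and can be dropped.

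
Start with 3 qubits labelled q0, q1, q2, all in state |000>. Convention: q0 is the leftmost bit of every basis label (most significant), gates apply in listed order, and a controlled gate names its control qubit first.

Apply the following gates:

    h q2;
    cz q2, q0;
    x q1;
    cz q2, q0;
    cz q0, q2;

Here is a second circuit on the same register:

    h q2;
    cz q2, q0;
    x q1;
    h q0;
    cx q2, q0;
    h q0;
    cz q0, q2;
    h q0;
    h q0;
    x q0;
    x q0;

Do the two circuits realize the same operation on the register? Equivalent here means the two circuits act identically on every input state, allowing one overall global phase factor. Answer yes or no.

Yes: on every input state the two circuits agree up to one overall phase factor.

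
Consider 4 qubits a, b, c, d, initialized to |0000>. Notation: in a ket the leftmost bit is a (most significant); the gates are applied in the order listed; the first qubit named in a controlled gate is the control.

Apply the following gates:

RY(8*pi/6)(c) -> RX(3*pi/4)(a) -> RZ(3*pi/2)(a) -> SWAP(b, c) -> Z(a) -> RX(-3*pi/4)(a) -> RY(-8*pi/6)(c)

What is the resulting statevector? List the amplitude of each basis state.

The final amplitudes are (-2 + sqrt(2) - I*(sqrt(2) + 2))*exp(I*pi/4)/16 on |0000>, 0 on |0001>, (-2*sqrt(3) + sqrt(6) - I*(sqrt(6) + 2*sqrt(3)))*exp(I*pi/4)/16 on |0010>, 0 on |0011>, (-sqrt(6) + 2*sqrt(3) + I*(sqrt(6) + 2*sqrt(3)))*exp(I*pi/4)/16 on |0100>, 0 on |0101>, 3*(-sqrt(2) + 2 + I*(sqrt(2) + 2))*exp(I*pi/4)/16 on |0110>, 0 on |0111>, sqrt(2)*(-1 - I)*exp(I*pi/4)/16 on |1000>, 0 on |1001>, sqrt(6)*(-1 - I)*exp(I*pi/4)/16 on |1010>, 0 on |1011>, sqrt(6)*(1 + I)*exp(I*pi/4)/16 on |1100>, 0 on |1101>, 3*sqrt(2)*(1 + I)*exp(I*pi/4)/16 on |1110>, 0 on |1111>.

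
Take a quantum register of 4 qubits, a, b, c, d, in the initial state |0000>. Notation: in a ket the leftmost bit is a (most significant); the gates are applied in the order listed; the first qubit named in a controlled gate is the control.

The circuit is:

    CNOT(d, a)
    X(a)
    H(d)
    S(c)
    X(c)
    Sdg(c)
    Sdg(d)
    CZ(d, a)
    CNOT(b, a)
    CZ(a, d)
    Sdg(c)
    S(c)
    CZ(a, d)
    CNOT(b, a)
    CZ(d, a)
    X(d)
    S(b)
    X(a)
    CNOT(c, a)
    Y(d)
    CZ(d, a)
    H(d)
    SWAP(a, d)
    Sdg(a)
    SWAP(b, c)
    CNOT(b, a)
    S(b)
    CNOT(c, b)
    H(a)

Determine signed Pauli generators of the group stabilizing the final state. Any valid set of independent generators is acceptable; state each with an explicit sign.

The final state is stabilized by the group generated by +ZIII, -IZII, +IIZI, -IIIZ; other independent generating sets are equally valid. Key observation: gates 8-15 undo each other exactly, leaving only the rest of the circuit to track.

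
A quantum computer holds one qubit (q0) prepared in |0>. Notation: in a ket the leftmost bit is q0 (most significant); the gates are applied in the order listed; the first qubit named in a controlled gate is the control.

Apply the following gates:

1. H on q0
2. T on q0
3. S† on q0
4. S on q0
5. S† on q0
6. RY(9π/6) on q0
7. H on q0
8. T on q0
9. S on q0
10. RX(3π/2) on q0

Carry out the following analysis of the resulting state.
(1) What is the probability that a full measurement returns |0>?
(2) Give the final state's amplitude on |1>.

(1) A full measurement returns |0> with probability 1/2.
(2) The final state's coefficient on |1> equals (1 + I)*exp(I*pi/4)/2.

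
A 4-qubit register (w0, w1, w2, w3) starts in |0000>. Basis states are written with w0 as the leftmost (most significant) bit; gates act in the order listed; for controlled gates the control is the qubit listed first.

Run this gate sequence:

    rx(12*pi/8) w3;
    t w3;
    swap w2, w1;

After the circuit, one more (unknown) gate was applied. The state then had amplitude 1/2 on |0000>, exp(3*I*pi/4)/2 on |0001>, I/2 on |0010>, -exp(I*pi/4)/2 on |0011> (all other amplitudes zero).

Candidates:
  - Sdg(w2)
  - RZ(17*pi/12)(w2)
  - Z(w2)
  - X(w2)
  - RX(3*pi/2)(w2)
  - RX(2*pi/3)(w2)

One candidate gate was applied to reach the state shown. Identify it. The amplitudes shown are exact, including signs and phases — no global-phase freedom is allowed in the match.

It was RX(3*pi/2)(w2) that produced the state shown.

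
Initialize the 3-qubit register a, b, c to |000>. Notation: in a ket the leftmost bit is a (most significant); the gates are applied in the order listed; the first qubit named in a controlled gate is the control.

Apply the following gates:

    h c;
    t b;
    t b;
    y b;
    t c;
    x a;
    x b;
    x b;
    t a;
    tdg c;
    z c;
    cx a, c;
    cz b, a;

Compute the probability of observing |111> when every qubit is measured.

Outcome |111> occurs with probability 1/2.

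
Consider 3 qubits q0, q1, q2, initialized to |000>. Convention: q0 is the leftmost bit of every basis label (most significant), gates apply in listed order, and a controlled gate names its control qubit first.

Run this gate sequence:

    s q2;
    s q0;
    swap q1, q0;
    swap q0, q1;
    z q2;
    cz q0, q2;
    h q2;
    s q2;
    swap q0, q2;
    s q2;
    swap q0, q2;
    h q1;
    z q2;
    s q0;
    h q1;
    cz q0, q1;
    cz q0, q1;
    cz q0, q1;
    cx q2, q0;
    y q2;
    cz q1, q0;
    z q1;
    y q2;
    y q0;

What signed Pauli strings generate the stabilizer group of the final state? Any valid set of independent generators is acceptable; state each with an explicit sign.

The final state is stabilized by the group generated by +XIY, -ZIZ, +IZI; other independent generating sets are equally valid.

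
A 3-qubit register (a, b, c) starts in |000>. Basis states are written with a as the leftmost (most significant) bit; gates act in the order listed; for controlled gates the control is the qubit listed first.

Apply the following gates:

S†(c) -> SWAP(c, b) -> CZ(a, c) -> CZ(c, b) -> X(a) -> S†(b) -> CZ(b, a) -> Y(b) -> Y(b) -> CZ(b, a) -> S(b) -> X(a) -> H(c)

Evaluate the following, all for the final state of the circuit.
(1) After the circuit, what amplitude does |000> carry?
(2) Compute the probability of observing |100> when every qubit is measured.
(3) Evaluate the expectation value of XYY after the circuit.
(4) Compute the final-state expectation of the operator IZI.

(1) |000> carries amplitude sqrt(2)/2 in the final state. Key observation: gates 5-12 undo each other exactly, leaving only the rest of the circuit to track.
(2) The probability of measuring |100> is 0.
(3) The expectation value of XYY is 0.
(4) The expectation value of IZI is 1.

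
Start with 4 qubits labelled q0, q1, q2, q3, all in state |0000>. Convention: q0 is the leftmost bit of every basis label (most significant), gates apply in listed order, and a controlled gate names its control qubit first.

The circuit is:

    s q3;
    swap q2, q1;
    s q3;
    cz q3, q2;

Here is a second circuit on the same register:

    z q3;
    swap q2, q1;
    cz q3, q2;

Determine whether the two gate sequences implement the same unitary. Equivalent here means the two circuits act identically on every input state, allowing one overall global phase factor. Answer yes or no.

Yes, they are equivalent — the unitaries differ by at most a global phase.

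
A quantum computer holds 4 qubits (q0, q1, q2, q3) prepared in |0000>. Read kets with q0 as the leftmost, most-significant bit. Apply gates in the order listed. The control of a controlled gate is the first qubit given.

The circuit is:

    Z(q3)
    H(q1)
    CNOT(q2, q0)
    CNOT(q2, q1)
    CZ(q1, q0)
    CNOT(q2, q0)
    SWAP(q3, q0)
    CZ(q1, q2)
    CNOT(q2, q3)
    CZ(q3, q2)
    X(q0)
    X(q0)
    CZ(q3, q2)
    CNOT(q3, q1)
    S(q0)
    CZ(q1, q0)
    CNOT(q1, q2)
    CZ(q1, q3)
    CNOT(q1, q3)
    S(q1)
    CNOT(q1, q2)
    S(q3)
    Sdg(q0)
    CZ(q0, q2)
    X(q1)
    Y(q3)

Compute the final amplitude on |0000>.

|0000> carries amplitude sqrt(2)*I/2 in the final state.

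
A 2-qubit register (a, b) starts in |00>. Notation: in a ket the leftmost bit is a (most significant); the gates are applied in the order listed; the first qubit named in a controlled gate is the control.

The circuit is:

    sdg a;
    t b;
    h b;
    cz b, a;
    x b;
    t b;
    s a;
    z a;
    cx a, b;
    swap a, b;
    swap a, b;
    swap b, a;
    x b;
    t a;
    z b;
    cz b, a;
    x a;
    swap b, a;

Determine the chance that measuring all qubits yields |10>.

The probability of measuring |10> is 1/2.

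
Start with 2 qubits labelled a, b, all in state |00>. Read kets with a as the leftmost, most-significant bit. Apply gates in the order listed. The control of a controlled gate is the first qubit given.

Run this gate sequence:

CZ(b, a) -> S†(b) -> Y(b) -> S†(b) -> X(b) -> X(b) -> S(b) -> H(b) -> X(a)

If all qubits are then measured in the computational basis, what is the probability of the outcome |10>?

A full measurement returns |10> with probability 1/2. Key observation: gates 4-7 undo each other exactly, leaving only the rest of the circuit to track.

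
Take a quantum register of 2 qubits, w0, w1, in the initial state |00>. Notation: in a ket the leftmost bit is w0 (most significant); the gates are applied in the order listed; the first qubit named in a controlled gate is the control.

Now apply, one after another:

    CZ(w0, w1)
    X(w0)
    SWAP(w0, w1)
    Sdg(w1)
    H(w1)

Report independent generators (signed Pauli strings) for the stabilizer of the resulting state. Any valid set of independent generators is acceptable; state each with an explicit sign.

The final state is stabilized by the group generated by -IX, +ZI; other independent generating sets are equally valid.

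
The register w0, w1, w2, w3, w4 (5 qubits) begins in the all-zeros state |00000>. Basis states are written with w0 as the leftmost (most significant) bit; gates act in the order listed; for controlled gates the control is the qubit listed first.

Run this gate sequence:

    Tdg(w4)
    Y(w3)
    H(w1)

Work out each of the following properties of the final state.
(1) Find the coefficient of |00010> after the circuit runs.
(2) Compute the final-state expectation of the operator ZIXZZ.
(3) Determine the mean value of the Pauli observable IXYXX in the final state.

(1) The amplitude on |00010> is sqrt(2)*I/2.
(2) In the final state, ZIXZZ has expectation 0.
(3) The expectation value of IXYXX is 0.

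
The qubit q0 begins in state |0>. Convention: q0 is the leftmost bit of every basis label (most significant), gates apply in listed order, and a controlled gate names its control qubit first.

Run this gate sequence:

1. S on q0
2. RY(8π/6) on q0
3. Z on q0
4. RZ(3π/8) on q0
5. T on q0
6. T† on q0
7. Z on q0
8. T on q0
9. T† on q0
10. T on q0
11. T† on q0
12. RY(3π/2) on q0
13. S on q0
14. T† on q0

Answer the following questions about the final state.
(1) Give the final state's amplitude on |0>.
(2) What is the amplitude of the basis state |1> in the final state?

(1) The amplitude on |0> is (-sqrt(2) + sqrt(6)*exp(3*I*pi/8))*exp(13*I*pi/16)/4.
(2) |1> carries amplitude (-sqrt(2) - sqrt(6)*exp(3*I*pi/8))*exp(I*pi/16)/4 in the final state.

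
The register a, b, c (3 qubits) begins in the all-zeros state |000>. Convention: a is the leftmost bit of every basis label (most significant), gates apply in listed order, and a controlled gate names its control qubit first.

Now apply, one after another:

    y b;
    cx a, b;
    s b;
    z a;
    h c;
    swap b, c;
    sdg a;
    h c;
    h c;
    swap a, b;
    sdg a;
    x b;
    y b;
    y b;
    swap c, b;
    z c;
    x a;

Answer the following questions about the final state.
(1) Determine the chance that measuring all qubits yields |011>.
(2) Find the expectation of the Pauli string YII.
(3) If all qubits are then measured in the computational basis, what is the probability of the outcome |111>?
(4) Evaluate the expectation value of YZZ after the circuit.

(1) Outcome |011> occurs with probability 1/2.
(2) The expectation value of YII is 1.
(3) A full measurement returns |111> with probability 1/2.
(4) In the final state, YZZ has expectation 1.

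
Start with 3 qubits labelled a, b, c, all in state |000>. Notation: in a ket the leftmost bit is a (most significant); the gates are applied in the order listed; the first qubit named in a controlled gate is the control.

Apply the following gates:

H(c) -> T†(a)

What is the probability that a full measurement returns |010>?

A full measurement returns |010> with probability 0.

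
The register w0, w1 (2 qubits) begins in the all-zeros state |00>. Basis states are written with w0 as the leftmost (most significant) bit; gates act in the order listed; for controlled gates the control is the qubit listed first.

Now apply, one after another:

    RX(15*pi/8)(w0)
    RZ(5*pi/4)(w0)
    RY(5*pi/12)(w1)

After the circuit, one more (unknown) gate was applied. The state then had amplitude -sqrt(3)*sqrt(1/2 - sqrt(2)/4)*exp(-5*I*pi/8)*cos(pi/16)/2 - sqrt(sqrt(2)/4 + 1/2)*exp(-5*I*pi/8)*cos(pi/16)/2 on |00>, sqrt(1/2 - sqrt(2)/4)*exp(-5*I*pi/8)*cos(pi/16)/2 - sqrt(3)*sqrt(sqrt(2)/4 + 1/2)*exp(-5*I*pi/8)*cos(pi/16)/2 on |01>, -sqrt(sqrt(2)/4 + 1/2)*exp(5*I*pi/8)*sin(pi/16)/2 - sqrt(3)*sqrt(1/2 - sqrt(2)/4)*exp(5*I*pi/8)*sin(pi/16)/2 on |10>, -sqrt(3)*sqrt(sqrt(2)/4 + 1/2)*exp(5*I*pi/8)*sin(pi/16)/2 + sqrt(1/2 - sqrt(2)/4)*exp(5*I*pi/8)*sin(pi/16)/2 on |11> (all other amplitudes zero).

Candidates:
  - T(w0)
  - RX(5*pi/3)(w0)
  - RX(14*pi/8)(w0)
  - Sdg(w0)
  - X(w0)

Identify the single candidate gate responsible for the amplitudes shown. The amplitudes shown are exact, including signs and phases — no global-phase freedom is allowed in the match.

The unique candidate consistent with the amplitudes is Sdg(w0).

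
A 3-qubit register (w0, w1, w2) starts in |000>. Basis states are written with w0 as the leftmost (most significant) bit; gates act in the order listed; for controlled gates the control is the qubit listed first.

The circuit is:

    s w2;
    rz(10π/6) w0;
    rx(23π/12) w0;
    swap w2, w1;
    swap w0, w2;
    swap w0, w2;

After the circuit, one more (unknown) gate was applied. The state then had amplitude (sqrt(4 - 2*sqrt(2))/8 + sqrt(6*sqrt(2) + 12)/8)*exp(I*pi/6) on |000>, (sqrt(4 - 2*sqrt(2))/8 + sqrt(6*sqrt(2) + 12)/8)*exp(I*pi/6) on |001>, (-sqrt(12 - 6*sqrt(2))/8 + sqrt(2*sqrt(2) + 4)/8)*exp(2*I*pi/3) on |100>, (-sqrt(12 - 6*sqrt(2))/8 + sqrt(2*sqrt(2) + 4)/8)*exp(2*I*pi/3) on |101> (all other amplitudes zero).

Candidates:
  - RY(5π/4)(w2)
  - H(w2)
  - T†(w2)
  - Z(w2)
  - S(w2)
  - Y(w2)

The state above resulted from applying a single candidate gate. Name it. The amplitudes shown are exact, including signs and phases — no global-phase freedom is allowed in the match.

It was H(w2) that produced the state shown. Key observation: the block from step 5 through step 6 cancels to the identity and can be dropped.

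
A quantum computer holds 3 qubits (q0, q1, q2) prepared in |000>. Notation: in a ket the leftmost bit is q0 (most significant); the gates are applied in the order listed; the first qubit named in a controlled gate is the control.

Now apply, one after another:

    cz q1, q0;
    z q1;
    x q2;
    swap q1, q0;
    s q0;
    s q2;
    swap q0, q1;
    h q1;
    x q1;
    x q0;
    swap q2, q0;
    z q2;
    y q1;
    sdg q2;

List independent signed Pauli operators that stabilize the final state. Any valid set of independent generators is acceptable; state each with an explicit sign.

The final state is stabilized by the group generated by -IXI, -ZII, -IIZ; other independent generating sets are equally valid.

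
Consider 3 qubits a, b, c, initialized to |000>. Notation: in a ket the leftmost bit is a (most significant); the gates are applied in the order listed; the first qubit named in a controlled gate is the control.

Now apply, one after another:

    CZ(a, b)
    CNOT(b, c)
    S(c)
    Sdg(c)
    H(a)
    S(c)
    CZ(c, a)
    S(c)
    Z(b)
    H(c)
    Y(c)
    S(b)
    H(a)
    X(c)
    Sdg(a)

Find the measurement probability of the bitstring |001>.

The probability of measuring |001> is 1/2. Key observation: steps 3-4 multiply out to the identity, so the circuit reduces to the remaining gates.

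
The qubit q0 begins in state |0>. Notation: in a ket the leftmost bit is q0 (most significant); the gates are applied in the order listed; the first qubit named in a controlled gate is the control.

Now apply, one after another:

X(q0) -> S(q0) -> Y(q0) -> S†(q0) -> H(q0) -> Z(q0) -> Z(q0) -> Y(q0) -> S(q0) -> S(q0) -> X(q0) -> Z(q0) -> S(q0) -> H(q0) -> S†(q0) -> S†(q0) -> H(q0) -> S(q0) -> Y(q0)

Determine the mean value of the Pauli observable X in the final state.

The observable X averages to 1.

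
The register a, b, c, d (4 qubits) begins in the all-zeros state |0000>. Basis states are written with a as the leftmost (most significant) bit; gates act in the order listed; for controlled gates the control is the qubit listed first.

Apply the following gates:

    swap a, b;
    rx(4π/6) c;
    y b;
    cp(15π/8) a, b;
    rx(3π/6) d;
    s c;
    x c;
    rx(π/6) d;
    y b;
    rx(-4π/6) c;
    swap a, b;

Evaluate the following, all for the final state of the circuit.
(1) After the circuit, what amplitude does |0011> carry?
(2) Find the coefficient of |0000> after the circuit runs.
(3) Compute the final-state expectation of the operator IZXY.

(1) |0011> carries amplitude sqrt(3)*(3 - I)/8 in the final state.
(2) |0000> carries amplitude sqrt(3)*(1 + I)/8 in the final state.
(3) The observable IZXY averages to -3/4.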